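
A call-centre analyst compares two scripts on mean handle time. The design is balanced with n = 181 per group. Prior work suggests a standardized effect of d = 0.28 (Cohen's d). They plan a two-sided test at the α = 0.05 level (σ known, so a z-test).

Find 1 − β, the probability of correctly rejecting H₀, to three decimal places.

Noncentrality parameter: δ = d·√(n/2) = 0.28 × √(181/2) = 2.6637
Two-sided α = 0.05 → critical value z_{0.025} = 1.960.
Power = Φ(δ − 1.960) + Φ(−δ − 1.960) = Φ(0.704) + Φ(-4.624) = 0.7592 + 0.0000 = 0.7592.

Power ≈ 0.759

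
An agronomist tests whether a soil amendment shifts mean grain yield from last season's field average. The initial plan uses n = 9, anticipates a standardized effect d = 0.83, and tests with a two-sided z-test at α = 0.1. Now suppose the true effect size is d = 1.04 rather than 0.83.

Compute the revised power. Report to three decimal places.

Power ≈ 0.930

With d = 1.04: δ = d·√n = 1.04 × √9 = 3.1200. Critical value z_{0.05} = 1.645.
Revised power = Φ(δ − 1.645) + Φ(−δ − 1.645) = Φ(1.475) + Φ(-4.765) = 0.9299 + 0.0000 = 0.9299.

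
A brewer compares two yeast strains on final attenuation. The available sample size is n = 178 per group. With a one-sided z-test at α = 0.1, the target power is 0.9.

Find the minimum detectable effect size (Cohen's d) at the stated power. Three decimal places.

d ≈ 0.272

Required noncentrality: δ = z_{0.1} + z_{0.10} = 1.282 + 1.282 = 2.563.
δ = d·√(n/2) ⇒ d = δ/√(n/2) = 2.563/√(178/2) = 0.2717.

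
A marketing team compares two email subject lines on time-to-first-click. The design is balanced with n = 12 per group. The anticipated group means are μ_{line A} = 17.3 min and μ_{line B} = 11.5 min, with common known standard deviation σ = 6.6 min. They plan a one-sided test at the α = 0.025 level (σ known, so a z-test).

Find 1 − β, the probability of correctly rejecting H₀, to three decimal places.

Power ≈ 0.576

Standardized effect: d = |μ_{line A} − μ_{line B}| / σ = |17.3 − 11.5| / 6.6 = 0.8788
Noncentrality parameter: δ = d·√(n/2) = 0.8788 × √(12/2) = 2.1526
Critical value for a one-sided test at α = 0.025: z_α = 1.960.
Power = P(Z > 1.960 − δ) = Φ(0.193) = 0.5764.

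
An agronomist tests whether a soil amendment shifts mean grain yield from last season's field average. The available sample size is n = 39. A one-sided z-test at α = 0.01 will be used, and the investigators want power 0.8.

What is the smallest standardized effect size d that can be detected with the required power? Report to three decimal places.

Need Φ(δ − 2.326) = 0.8, so δ = 2.326 + 0.842 = 3.168.
δ = d·√n ⇒ d = δ/√n = 3.168/√39 = 0.5073.

d ≈ 0.507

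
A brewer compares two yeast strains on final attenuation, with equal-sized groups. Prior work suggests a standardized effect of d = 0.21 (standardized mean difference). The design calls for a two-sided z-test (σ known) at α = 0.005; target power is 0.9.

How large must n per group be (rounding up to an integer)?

For power 0.9 need Φ(δ − z_{0.0025}) = 0.9, so δ = z_{0.0025} + z_{0.10} = 2.807 + 1.282 = 4.089.
(Ignoring the negligible lower-tail rejection probability gives the usual closed-form inversion.)
δ = d·√(n/2) ⇒ n = 2(δ/d)² = 2 × (4.089 / 0.21)² = 758.12.
Round up to the next whole unit.

n = 759 per group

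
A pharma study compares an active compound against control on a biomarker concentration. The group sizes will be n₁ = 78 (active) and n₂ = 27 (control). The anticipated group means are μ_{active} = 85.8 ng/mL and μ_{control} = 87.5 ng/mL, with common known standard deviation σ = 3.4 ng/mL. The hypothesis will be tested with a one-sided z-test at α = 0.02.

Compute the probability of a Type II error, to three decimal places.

β ≈ 0.426

Standardized effect: d = |μ_{active} − μ_{control}| / σ = |85.8 − 87.5| / 3.4 = 0.5000
Noncentrality parameter: δ = d / √(1/n₁ + 1/n₂) = 0.5000 / √(1/78 + 1/27) = 2.2393
One-sided α = 0.02 → critical value z_{0.02} = 2.054.
Power = P(Z > 2.054 − δ) = Φ(0.186) = 0.5736.
Type II error: β = 1 − power = 1 − 0.5736 = 0.4264.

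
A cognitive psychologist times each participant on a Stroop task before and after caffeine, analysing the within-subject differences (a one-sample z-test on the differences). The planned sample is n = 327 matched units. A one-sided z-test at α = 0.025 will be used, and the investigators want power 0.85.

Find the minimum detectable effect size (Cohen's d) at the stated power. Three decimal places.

Need Φ(δ − 1.960) = 0.85, so δ = 1.960 + 1.036 = 2.996.
δ = d·√n ⇒ d = δ/√n = 2.996/√327 = 0.1657.

d ≈ 0.166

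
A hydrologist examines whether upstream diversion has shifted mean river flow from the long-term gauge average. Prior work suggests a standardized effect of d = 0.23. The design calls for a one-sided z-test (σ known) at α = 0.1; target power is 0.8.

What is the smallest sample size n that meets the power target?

n = 86

For power 0.8 need Φ(δ − z_{0.1}) = 0.8, so δ = z_{0.1} + z_{0.20} = 1.282 + 0.842 = 2.123.
δ = d·√n ⇒ n = (δ/d)² = (2.123 / 0.23)² = 85.21.
Round up to the next whole unit.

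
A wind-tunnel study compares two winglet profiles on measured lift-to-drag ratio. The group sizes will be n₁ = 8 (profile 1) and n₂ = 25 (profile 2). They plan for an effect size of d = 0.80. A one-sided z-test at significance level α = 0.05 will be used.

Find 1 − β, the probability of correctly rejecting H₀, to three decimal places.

Power ≈ 0.627

Noncentrality parameter: δ = d / √(1/n₁ + 1/n₂) = 0.80 / √(1/8 + 1/25) = 1.9695
One-sided α = 0.05 → critical value z_{0.05} = 1.645.
Power = P(Z > 1.645 − δ) = Φ(0.325) = 0.6273.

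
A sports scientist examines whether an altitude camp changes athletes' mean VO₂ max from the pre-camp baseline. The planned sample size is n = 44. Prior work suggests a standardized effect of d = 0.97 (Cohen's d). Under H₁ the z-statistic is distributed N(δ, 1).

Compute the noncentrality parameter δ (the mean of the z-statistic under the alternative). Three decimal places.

δ ≈ 6.434

The noncentrality parameter scales effect size by the design's sample-size factor: δ = d·√n = 0.97 × √44 = 6.4343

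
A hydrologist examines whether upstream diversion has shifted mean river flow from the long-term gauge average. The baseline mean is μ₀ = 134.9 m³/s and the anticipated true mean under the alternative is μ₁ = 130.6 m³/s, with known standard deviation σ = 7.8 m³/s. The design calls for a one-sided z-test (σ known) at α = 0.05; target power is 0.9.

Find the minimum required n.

n = 29

Standardized effect: d = |μ₁ − μ₀| / σ = |130.6 − 134.9| / 7.8 = 0.5513
Set Φ(δ − 1.645) = 0.9; then δ − 1.645 = Φ⁻¹(0.9) = 1.282, giving δ = 2.926.
δ = d·√n ⇒ n = (δ/d)² = (2.926 / 0.5513)² = 28.18.
Round up to the next whole unit.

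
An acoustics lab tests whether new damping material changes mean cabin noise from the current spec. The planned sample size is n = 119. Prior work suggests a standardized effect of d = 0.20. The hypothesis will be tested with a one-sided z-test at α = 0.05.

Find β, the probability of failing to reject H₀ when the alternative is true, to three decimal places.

Noncentrality parameter: δ = d·√n = 0.20 × √119 = 2.1817
Critical value for a one-sided test at α = 0.05: z_α = 1.645.
Power = P(Z > 1.645 − δ) = Φ(0.537) = 0.7043.
Type II error: β = 1 − power = 1 − 0.7043 = 0.2957.

β ≈ 0.296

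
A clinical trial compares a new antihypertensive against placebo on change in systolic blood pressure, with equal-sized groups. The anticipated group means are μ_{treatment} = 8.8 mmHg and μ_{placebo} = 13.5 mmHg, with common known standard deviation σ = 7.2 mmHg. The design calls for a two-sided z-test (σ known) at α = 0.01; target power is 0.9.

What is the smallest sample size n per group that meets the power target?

Standardized effect: d = |μ_{treatment} − μ_{placebo}| / σ = |8.8 − 13.5| / 7.2 = 0.6528
Set Φ(δ − 2.576) = 0.9; then δ − 2.576 = Φ⁻¹(0.9) = 1.282, giving δ = 3.857.
(For δ > 0 the lower-tail rejection region contributes negligibly to power, so the one-term inversion is standard.)
δ = d·√(n/2) ⇒ n = 2(δ/d)² = 2 × (3.857 / 0.6528)² = 69.84.
Round up to the next whole unit.

n = 70 per group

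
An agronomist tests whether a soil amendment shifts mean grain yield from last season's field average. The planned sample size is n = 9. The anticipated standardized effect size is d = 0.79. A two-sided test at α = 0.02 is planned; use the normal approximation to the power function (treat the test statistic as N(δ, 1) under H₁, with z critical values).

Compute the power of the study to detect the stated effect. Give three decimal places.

Noncentrality parameter: δ = d·√n = 0.79 × √9 = 2.3700
Two-sided α = 0.02 → critical value z_{0.01} = 2.326.
Power = Φ(δ − 2.326) + Φ(−δ − 2.326) = Φ(0.044) + Φ(-4.696) = 0.5174 + 0.0000 = 0.5174.

Power ≈ 0.517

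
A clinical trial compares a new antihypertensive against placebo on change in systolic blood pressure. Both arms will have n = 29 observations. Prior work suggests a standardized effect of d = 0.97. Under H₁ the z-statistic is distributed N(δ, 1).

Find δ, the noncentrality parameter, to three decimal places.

The noncentrality parameter scales effect size by the design's sample-size factor: δ = d·√(n/2) = 0.97 × √(29/2) = 3.6936

δ ≈ 3.694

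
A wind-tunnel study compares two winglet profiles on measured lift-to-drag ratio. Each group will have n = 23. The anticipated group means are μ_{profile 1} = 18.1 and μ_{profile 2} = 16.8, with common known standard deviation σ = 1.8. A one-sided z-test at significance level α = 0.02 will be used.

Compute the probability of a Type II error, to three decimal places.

Standardized effect: d = |μ_{profile 1} − μ_{profile 2}| / σ = |18.1 − 16.8| / 1.8 = 0.7222
Noncentrality parameter: δ = d·√(n/2) = 0.7222 × √(23/2) = 2.4492
One-sided α = 0.02 → critical value z_{0.02} = 2.054.
Power = P(Z > 2.054 − δ) = Φ(0.395) = 0.6537.
Type II error: β = 1 − power = 1 − 0.6537 = 0.3463.

β ≈ 0.346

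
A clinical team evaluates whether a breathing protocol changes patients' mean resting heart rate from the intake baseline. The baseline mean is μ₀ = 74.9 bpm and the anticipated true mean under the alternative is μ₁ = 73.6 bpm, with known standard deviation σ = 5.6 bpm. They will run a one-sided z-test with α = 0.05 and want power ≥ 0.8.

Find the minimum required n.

Standardized effect: d = |μ₁ − μ₀| / σ = |73.6 − 74.9| / 5.6 = 0.2321
For power 0.8 need Φ(δ − z_{0.05}) = 0.8, so δ = z_{0.05} + z_{0.20} = 1.645 + 0.842 = 2.486.
δ = d·√n ⇒ n = (δ/d)² = (2.486 / 0.2321)² = 114.72.
Round up to the next whole unit.

n = 115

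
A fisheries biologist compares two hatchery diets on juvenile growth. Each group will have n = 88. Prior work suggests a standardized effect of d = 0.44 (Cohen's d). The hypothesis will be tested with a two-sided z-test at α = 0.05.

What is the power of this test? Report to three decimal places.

Noncentrality parameter: δ = d·√(n/2) = 0.44 × √(88/2) = 2.9186
Critical value for a two-sided test at α = 0.05: z_{α/2} = 1.960.
Power = Φ(δ − 1.960) + Φ(−δ − 1.960) = Φ(0.959) + Φ(-4.879) = 0.8311 + 0.0000 = 0.8311.

Power ≈ 0.831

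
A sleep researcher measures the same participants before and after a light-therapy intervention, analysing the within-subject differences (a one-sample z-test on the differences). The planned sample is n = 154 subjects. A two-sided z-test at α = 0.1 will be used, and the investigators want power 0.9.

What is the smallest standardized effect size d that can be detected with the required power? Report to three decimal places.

d ≈ 0.236

Required noncentrality: δ = z_{0.05} + z_{0.10} = 1.645 + 1.282 = 2.926.
(Lower-tail contribution to power is negligible for δ > 0.)
δ = d·√n ⇒ d = δ/√n = 2.926/√154 = 0.2358.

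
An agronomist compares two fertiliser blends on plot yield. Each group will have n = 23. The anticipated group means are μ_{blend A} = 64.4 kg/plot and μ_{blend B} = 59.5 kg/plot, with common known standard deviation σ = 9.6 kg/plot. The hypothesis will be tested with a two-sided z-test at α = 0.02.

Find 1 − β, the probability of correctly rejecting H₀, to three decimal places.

Power ≈ 0.276

Standardized effect: d = |μ_{blend A} − μ_{blend B}| / σ = |64.4 − 59.5| / 9.6 = 0.5104
Noncentrality parameter: δ = d·√(n/2) = 0.5104 × √(23/2) = 1.7309
Critical value for a two-sided test at α = 0.02: z_{α/2} = 2.326.
Power = Φ(δ − 2.326) + Φ(−δ − 2.326) = Φ(-0.595) + Φ(-4.057) = 0.2758 + 0.0000 = 0.2758.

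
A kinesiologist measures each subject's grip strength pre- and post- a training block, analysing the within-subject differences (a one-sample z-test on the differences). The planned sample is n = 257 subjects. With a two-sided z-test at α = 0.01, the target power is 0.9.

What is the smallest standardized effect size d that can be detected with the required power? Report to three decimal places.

Required noncentrality: δ = z_{0.005} + z_{0.10} = 2.576 + 1.282 = 3.857.
(The second rejection-region term Φ(−δ − z_{α/2}) is negligible and dropped.)
δ = d·√n ⇒ d = δ/√n = 3.857/√257 = 0.2406.

d ≈ 0.241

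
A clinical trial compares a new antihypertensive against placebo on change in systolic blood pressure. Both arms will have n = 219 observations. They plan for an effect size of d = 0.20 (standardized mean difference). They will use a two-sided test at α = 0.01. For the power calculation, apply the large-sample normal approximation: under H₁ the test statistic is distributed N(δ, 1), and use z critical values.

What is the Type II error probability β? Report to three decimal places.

β ≈ 0.685

Noncentrality parameter: λ = d·√(n/2) = 0.20 × √(219/2) = 2.0928
Critical value for a two-sided test at α = 0.01: z_{α/2} = 2.576.
Power = Φ(λ − 2.576) + Φ(−λ − 2.576) = Φ(-0.483) + Φ(-4.669) = 0.3146 + 0.0000 = 0.3146.
Type II error: β = 1 − power = 1 − 0.3146 = 0.6854.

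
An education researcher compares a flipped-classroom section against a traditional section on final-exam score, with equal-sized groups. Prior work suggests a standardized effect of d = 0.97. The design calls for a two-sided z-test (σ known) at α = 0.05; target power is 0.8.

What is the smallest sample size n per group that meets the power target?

For power 0.8 need Φ(δ − z_{0.025}) = 0.8, so δ = z_{0.025} + z_{0.20} = 1.960 + 0.842 = 2.802.
(The Φ(−δ − z_{α/2}) term is vanishingly small for δ > 0 and is dropped in the standard sample-size formula.)
δ = d·√(n/2) ⇒ n = 2(δ/d)² = 2 × (2.802 / 0.97)² = 16.68.
Round up to the next whole unit.

n = 17 per group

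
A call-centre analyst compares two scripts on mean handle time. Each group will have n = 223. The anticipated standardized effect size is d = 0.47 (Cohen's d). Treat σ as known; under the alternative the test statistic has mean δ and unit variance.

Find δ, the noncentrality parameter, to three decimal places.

δ = d·√(n/2) = 0.47 × √(223/2) = 4.9629

δ ≈ 4.963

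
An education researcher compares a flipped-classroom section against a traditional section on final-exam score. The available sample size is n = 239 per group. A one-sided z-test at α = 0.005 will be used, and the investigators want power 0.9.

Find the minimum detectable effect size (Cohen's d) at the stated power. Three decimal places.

Need Φ(δ − 2.576) = 0.9, so δ = 2.576 + 1.282 = 3.857.
δ = d·√(n/2) ⇒ d = δ/√(n/2) = 3.857/√(239/2) = 0.3529.

d ≈ 0.353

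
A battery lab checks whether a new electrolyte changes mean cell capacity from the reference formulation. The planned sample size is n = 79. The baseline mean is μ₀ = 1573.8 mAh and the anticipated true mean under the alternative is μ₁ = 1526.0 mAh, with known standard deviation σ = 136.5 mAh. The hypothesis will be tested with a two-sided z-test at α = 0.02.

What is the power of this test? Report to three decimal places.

Power ≈ 0.784

Standardized effect: d = |μ₁ − μ₀| / σ = |1526.0 − 1573.8| / 136.5 = 0.3502
Noncentrality parameter: δ = d·√n = 0.3502 × √79 = 3.1125
Two-sided α = 0.02 → critical value z_{0.01} = 2.326.
Power = Φ(δ − 2.326) + Φ(−δ − 2.326) = Φ(0.786) + Φ(-5.439) = 0.7841 + 0.0000 = 0.7841.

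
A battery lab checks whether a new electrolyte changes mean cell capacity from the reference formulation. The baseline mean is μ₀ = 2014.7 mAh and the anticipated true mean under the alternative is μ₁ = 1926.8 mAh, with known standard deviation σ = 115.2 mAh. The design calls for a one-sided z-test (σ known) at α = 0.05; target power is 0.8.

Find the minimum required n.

Standardized effect: d = |μ₁ − μ₀| / σ = |1926.8 − 2014.7| / 115.2 = 0.7630
For power 0.8 need Φ(δ − z_{0.05}) = 0.8, so δ = z_{0.05} + z_{0.20} = 1.645 + 0.842 = 2.486.
δ = d·√n ⇒ n = (δ/d)² = (2.486 / 0.7630)² = 10.62.
Rounding up, n = 11.

n = 11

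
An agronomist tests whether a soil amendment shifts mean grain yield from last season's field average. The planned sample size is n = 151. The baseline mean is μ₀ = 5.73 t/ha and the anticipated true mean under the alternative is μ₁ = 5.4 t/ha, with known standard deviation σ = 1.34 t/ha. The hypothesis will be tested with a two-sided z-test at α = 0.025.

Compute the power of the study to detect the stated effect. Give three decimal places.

Standardized effect: d = |μ₁ − μ₀| / σ = |5.4 − 5.73| / 1.34 = 0.2463
Noncentrality parameter: δ = d·√n = 0.2463 × √151 = 3.0262
Critical value for a two-sided test at α = 0.025: z_{α/2} = 2.241.
Power = Φ(δ − 2.241) + Φ(−δ − 2.241) = Φ(0.785) + Φ(-5.268) = 0.7837 + 0.0000 = 0.7837.

Power ≈ 0.784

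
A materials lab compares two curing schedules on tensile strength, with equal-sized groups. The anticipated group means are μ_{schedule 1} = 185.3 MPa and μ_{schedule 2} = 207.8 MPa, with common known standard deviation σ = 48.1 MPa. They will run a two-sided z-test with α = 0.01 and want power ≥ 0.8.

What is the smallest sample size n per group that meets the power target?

n = 107 per group

Standardized effect: d = |μ_{schedule 1} − μ_{schedule 2}| / σ = |185.3 − 207.8| / 48.1 = 0.4678
Set Φ(δ − 2.576) = 0.8; then δ − 2.576 = Φ⁻¹(0.8) = 0.842, giving δ = 3.417.
(For δ > 0 the lower-tail rejection region contributes negligibly to power, so the one-term inversion is standard.)
δ = d·√(n/2) ⇒ n = 2(δ/d)² = 2 × (3.417 / 0.4678)² = 106.75.
Rounding up, n = 107 per group.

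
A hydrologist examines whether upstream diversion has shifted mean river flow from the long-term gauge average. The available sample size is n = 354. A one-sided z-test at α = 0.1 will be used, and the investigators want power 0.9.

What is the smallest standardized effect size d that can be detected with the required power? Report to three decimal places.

Required noncentrality: δ = z_{0.1} + z_{0.10} = 1.282 + 1.282 = 2.563.
δ = d·√n ⇒ d = δ/√n = 2.563/√354 = 0.1362.

d ≈ 0.136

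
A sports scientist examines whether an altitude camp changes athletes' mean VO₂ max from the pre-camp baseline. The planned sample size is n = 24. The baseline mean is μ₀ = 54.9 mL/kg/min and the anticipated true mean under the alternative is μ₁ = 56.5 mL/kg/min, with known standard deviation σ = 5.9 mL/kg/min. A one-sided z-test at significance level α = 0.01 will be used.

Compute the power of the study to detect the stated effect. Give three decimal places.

Power ≈ 0.159

Standardized effect: d = |μ₁ − μ₀| / σ = |56.5 − 54.9| / 5.9 = 0.2712
Noncentrality parameter: δ = d·√n = 0.2712 × √24 = 1.3285
Critical value for a one-sided test at α = 0.01: z_α = 2.326.
Power = Φ(δ − 2.326) = Φ(-0.998) = 0.1592.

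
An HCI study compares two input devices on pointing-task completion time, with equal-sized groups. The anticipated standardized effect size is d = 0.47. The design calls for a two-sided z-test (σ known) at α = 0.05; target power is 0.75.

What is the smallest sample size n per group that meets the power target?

n = 63 per group

Set Φ(δ − 1.960) = 0.75; then δ − 1.960 = Φ⁻¹(0.75) = 0.674, giving δ = 2.634.
(Ignoring the negligible lower-tail rejection probability gives the usual closed-form inversion.)
δ = d·√(n/2) ⇒ n = 2(δ/d)² = 2 × (2.634 / 0.47)² = 62.84.
Round up to the next whole unit.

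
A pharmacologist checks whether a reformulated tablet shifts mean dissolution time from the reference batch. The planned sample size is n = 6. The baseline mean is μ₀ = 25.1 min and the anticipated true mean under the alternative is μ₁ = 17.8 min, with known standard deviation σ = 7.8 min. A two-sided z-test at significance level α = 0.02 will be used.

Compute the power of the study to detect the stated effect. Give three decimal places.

Standardized effect: d = |μ₁ − μ₀| / σ = |17.8 − 25.1| / 7.8 = 0.9359
Noncentrality parameter: δ = d·√n = 0.9359 × √6 = 2.2925
Critical value for a two-sided test at α = 0.02: z_{α/2} = 2.326.
Power = Φ(δ − 2.326) + Φ(−δ − 2.326) = Φ(-0.034) + Φ(-4.619) = 0.4865 + 0.0000 = 0.4865.

Power ≈ 0.486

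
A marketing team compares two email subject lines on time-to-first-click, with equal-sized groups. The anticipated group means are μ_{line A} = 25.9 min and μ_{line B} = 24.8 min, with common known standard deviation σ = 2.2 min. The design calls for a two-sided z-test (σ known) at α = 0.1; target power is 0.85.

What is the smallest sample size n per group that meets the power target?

Standardized effect: d = |μ_{line A} − μ_{line B}| / σ = |25.9 − 24.8| / 2.2 = 0.5000
For power 0.85 need Φ(δ − z_{0.05}) = 0.85, so δ = z_{0.05} + z_{0.15} = 1.645 + 1.036 = 2.681.
(Ignoring the negligible lower-tail rejection probability gives the usual closed-form inversion.)
δ = d·√(n/2) ⇒ n = 2(δ/d)² = 2 × (2.681 / 0.5000)² = 57.51.
Round up to the next whole unit.

n = 58 per group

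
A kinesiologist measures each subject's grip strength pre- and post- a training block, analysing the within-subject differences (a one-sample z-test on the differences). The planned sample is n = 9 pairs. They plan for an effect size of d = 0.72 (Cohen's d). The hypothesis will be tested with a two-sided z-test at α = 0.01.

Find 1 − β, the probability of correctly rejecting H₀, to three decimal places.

Noncentrality parameter: δ = d·√n = 0.72 × √9 = 2.1600
Critical value for a two-sided test at α = 0.01: z_{α/2} = 2.576.
Power = Φ(δ − 2.576) + Φ(−δ − 2.576) = Φ(-0.416) + Φ(-4.736) = 0.3388 + 0.0000 = 0.3388.

Power ≈ 0.339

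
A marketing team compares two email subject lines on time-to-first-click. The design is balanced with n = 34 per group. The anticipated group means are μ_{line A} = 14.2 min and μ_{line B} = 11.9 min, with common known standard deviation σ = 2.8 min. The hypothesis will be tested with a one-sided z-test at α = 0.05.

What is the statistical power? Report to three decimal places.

Power ≈ 0.959

Standardized effect: d = |μ_{line A} − μ_{line B}| / σ = |14.2 − 11.9| / 2.8 = 0.8214
Noncentrality parameter: λ = d·√(n/2) = 0.8214 × √(34/2) = 3.3868
Critical value for a one-sided test at α = 0.05: z_α = 1.645.
Power = P(Z > 1.645 − λ) = Φ(1.742) = 0.9592.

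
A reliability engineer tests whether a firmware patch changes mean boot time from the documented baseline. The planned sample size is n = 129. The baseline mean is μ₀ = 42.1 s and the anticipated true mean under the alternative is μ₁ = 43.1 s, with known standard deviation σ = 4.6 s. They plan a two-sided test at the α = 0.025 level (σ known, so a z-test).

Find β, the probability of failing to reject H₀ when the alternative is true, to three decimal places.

β ≈ 0.410

Standardized effect: d = |μ₁ − μ₀| / σ = |43.1 − 42.1| / 4.6 = 0.2174
Noncentrality parameter: λ = d·√n = 0.2174 × √129 = 2.4691
Critical value for a two-sided test at α = 0.025: z_{α/2} = 2.241.
Power = Φ(λ − 2.241) + Φ(−λ − 2.241) = Φ(0.228) + Φ(-4.710) = 0.5901 + 0.0000 = 0.5901.
Type II error: β = 1 − power = 1 − 0.5901 = 0.4099.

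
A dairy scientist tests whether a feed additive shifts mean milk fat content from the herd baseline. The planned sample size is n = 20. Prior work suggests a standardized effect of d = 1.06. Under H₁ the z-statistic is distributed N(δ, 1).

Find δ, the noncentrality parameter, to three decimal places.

δ ≈ 4.740

The noncentrality parameter scales effect size by the design's sample-size factor: δ = d·√n = 1.06 × √20 = 4.7405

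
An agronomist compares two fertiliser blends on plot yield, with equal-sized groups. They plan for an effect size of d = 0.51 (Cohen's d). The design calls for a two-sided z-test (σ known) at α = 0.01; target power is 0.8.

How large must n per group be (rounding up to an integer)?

Set Φ(δ − 2.576) = 0.8; then δ − 2.576 = Φ⁻¹(0.8) = 0.842, giving δ = 3.417.
(Ignoring the negligible lower-tail rejection probability gives the usual closed-form inversion.)
δ = d·√(n/2) ⇒ n = 2(δ/d)² = 2 × (3.417 / 0.51)² = 89.80.
Round up to the next whole unit.

n = 90 per group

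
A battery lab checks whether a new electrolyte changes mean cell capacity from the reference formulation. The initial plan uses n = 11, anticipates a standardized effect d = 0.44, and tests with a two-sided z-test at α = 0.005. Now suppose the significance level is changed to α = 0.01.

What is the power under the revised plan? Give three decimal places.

Power ≈ 0.132

δ = d·√n = 0.44 × √11 = 1.4593 (unchanged). New critical value: z_{0.005} = 2.576.
Revised power = Φ(δ − 2.576) + Φ(−δ − 2.576) = Φ(-1.117) + Φ(-4.035) = 0.1321 + 0.0000 = 0.1321.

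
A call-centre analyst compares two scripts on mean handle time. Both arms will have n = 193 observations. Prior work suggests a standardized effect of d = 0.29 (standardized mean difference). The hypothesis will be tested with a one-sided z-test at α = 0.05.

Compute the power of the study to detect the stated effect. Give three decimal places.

Noncentrality parameter: δ = d·√(n/2) = 0.29 × √(193/2) = 2.8488
One-sided α = 0.05 → critical value z_{0.05} = 1.645.
Power = P(Z > 1.645 − δ) = Φ(1.204) = 0.8857.

Power ≈ 0.886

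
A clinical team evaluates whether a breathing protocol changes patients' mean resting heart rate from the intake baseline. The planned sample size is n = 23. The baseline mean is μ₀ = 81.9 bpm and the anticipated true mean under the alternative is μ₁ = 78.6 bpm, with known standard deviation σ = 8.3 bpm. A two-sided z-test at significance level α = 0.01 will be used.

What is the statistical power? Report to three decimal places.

Standardized effect: d = |μ₁ − μ₀| / σ = |78.6 − 81.9| / 8.3 = 0.3976
Noncentrality parameter: δ = d·√n = 0.3976 × √23 = 1.9068
Critical value for a two-sided test at α = 0.01: z_{α/2} = 2.576.
Power = Φ(δ − 2.576) + Φ(−δ − 2.576) = Φ(-0.669) + Φ(-4.483) = 0.2517 + 0.0000 = 0.2517.

Power ≈ 0.252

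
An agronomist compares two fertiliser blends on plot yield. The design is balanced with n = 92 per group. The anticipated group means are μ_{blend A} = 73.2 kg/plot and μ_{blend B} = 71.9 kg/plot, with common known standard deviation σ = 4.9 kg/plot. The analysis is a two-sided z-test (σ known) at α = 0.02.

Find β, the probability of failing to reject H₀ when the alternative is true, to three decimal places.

β ≈ 0.701

Standardized effect: d = |μ_{blend A} − μ_{blend B}| / σ = |73.2 − 71.9| / 4.9 = 0.2653
Noncentrality parameter: λ = d·√(n/2) = 0.2653 × √(92/2) = 1.7994
Critical value for a two-sided test at α = 0.02: z_{α/2} = 2.326.
Power = Φ(λ − 2.326) + Φ(−λ − 2.326) = Φ(-0.527) + Φ(-4.126) = 0.2991 + 0.0000 = 0.2991.
Type II error: β = 1 − power = 1 − 0.2991 = 0.7009.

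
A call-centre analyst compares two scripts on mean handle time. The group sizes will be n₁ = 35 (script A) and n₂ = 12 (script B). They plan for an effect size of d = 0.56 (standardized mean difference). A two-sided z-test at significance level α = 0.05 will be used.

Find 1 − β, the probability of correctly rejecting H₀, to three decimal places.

Power ≈ 0.388

Noncentrality parameter: δ = d / √(1/n₁ + 1/n₂) = 0.56 / √(1/35 + 1/12) = 1.6740
Two-sided α = 0.05 → critical value z_{0.025} = 1.960.
Power = Φ(δ − 1.960) + Φ(−δ − 1.960) = Φ(-0.286) + Φ(-3.634) = 0.3875 + 0.0001 = 0.3876.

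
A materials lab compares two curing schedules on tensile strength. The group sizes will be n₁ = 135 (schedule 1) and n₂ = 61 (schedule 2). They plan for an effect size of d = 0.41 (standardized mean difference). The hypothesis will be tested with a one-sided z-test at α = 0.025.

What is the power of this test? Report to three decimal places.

Power ≈ 0.757

Noncentrality parameter: δ = d / √(1/n₁ + 1/n₂) = 0.41 / √(1/135 + 1/61) = 2.6576
One-sided α = 0.025 → critical value z_{0.025} = 1.960.
Power = P(Z > 1.960 − δ) = Φ(0.698) = 0.7573.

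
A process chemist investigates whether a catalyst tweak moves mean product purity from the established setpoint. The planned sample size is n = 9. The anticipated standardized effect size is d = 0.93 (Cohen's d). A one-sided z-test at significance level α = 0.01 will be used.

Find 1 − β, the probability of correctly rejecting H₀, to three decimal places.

Noncentrality parameter: δ = d·√n = 0.93 × √9 = 2.7900
One-sided α = 0.01 → critical value z_{0.01} = 2.326.
Power = Φ(δ − 2.326) = Φ(0.464) = 0.6786.

Power ≈ 0.679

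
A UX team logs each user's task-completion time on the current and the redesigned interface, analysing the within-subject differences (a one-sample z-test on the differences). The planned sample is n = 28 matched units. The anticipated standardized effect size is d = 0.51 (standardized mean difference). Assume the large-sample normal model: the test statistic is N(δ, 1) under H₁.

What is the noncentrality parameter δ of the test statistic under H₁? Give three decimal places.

The noncentrality parameter scales effect size by the design's sample-size factor: δ = d·√n = 0.51 × √28 = 2.6987

δ ≈ 2.699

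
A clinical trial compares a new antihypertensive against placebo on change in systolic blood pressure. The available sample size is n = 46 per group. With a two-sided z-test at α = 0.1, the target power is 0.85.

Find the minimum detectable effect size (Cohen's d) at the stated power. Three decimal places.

d ≈ 0.559

Need Φ(δ − 1.645) = 0.85, so δ = 1.645 + 1.036 = 2.681.
(The second rejection-region term Φ(−δ − z_{α/2}) is negligible and dropped.)
δ = d·√(n/2) ⇒ d = δ/√(n/2) = 2.681/√(46/2) = 0.5591.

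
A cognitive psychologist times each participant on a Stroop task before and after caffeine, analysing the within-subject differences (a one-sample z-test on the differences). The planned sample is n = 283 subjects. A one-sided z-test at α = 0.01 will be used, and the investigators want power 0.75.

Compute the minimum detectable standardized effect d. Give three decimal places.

d ≈ 0.178

Required noncentrality: δ = z_{0.01} + z_{0.25} = 2.326 + 0.674 = 3.001.
δ = d·√n ⇒ d = δ/√n = 3.001/√283 = 0.1784.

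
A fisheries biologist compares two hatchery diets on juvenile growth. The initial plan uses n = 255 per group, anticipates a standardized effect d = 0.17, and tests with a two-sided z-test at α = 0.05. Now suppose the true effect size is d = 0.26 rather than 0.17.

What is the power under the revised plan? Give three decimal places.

With d = 0.26: δ = d·√(n/2) = 0.26 × √(255/2) = 2.9358. Critical value z_{0.025} = 1.960.
Revised power = Φ(δ − 1.960) + Φ(−δ − 1.960) = Φ(0.976) + Φ(-4.896) = 0.8354 + 0.0000 = 0.8354.

Power ≈ 0.835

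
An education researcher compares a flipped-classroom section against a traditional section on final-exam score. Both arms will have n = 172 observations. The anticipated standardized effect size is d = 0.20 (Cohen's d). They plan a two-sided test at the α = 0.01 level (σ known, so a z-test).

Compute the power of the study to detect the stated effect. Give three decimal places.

Noncentrality parameter: δ = d·√(n/2) = 0.20 × √(172/2) = 1.8547
Critical value for a two-sided test at α = 0.01: z_{α/2} = 2.576.
Power = Φ(δ − 2.576) + Φ(−δ − 2.576) = Φ(-0.721) + Φ(-4.431) = 0.2354 + 0.0000 = 0.2354.

Power ≈ 0.235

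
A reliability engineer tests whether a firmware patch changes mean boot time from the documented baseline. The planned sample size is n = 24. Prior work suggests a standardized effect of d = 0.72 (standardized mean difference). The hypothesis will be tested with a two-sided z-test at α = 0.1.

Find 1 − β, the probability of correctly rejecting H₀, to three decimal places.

Power ≈ 0.970

Noncentrality parameter: δ = d·√n = 0.72 × √24 = 3.5273
Critical value for a two-sided test at α = 0.1: z_{α/2} = 1.645.
Power = Φ(δ − 1.645) + Φ(−δ − 1.645) = Φ(1.882) + Φ(-5.172) = 0.9701 + 0.0000 = 0.9701.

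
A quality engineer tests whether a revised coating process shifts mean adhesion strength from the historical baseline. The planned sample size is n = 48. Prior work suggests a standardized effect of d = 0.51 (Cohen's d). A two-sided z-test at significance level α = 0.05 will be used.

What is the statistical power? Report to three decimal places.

Power ≈ 0.942

Noncentrality parameter: λ = d·√n = 0.51 × √48 = 3.5334
Two-sided α = 0.05 → critical value z_{0.025} = 1.960.
Power = Φ(λ − 1.960) + Φ(−λ − 1.960) = Φ(1.573) + Φ(-5.493) = 0.9422 + 0.0000 = 0.9422.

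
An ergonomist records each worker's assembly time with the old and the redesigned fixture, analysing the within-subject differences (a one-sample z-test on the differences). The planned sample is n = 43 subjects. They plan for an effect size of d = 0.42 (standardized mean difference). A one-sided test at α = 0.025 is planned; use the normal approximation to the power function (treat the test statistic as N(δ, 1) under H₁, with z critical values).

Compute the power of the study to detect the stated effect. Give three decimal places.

Power ≈ 0.786

Noncentrality parameter: δ = d·√n = 0.42 × √43 = 2.7541
Critical value for a one-sided test at α = 0.025: z_α = 1.960.
Power = P(Z > 1.960 − δ) = Φ(0.794) = 0.7864.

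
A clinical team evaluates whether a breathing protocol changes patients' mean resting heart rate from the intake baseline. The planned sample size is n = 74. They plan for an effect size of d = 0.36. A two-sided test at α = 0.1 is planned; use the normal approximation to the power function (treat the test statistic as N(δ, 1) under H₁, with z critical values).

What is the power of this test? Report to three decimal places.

Power ≈ 0.927

Noncentrality parameter: δ = d·√n = 0.36 × √74 = 3.0968
Two-sided α = 0.1 → critical value z_{0.05} = 1.645.
Power = Φ(δ − 1.645) + Φ(−δ − 1.645) = Φ(1.452) + Φ(-4.742) = 0.9267 + 0.0000 = 0.9267.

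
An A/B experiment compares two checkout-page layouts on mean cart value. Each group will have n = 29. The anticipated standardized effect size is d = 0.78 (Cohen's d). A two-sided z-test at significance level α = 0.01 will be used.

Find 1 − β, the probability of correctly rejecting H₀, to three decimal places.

Noncentrality parameter: δ = d·√(n/2) = 0.78 × √(29/2) = 2.9702
Critical value for a two-sided test at α = 0.01: z_{α/2} = 2.576.
Power = Φ(δ − 2.576) + Φ(−δ − 2.576) = Φ(0.394) + Φ(-5.546) = 0.6533 + 0.0000 = 0.6533.

Power ≈ 0.653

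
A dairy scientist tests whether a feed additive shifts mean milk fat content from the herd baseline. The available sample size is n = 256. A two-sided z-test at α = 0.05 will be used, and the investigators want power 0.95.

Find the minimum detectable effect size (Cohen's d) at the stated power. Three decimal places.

Need Φ(δ − 1.960) = 0.95, so δ = 1.960 + 1.645 = 3.605.
(Lower-tail contribution to power is negligible for δ > 0.)
δ = d·√n ⇒ d = δ/√n = 3.605/√256 = 0.2253.

d ≈ 0.225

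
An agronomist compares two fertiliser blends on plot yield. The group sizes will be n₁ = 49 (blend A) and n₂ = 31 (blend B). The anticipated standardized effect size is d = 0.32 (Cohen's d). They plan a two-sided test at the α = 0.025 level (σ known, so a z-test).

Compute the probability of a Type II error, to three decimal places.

Noncentrality parameter: δ = d / √(1/n₁ + 1/n₂) = 0.32 / √(1/49 + 1/31) = 1.3944
Two-sided α = 0.025 → critical value z_{0.0125} = 2.241.
Power = Φ(δ − 2.241) + Φ(−δ − 2.241) = Φ(-0.847) + Φ(-3.636) = 0.1985 + 0.0001 = 0.1986.
Type II error: β = 1 − power = 1 − 0.1986 = 0.8014.

β ≈ 0.801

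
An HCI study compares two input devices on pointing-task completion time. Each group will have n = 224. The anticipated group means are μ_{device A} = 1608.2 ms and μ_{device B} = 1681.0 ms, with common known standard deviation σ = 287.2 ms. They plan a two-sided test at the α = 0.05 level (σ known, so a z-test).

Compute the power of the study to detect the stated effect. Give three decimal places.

Power ≈ 0.765

Standardized effect: d = |μ_{device A} − μ_{device B}| / σ = |1608.2 − 1681.0| / 287.2 = 0.2535
Noncentrality parameter: λ = d·√(n/2) = 0.2535 × √(224/2) = 2.6826
Critical value for a two-sided test at α = 0.05: z_{α/2} = 1.960.
Power = Φ(λ − 1.960) + Φ(−λ − 1.960) = Φ(0.723) + Φ(-4.643) = 0.7650 + 0.0000 = 0.7651.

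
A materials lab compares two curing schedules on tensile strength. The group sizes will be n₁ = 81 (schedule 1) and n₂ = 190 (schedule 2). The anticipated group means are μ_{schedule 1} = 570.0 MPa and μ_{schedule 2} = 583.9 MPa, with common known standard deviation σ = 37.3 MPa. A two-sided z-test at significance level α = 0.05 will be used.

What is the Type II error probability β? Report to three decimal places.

Standardized effect: d = |μ_{schedule 1} − μ_{schedule 2}| / σ = |570.0 − 583.9| / 37.3 = 0.3727
Noncentrality parameter: δ = d / √(1/n₁ + 1/n₂) = 0.3727 / √(1/81 + 1/190) = 2.8083
Two-sided α = 0.05 → critical value z_{0.025} = 1.960.
Power = Φ(δ − 1.960) + Φ(−δ − 1.960) = Φ(0.848) + Φ(-4.768) = 0.8019 + 0.0000 = 0.8019.
Type II error: β = 1 − power = 1 − 0.8019 = 0.1981.

β ≈ 0.198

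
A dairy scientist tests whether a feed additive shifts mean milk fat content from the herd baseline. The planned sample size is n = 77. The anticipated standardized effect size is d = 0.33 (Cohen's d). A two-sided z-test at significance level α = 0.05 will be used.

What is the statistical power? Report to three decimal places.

Noncentrality parameter: δ = d·√n = 0.33 × √77 = 2.8957
Critical value for a two-sided test at α = 0.05: z_{α/2} = 1.960.
Power = Φ(δ − 1.960) + Φ(−δ − 1.960) = Φ(0.936) + Φ(-4.856) = 0.8253 + 0.0000 = 0.8253.

Power ≈ 0.825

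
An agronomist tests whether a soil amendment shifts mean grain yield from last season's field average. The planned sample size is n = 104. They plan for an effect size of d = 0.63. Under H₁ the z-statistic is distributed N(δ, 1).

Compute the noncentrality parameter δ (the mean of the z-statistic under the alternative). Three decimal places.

The noncentrality parameter scales effect size by the design's sample-size factor: δ = d·√n = 0.63 × √104 = 6.4248

δ ≈ 6.425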